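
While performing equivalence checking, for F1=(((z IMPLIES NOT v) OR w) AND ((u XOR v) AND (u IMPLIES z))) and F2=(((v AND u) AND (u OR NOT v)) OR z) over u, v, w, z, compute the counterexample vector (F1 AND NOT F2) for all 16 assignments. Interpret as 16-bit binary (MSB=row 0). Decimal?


F1 = (((z IMPLIES NOT v) OR w) AND ((u XOR v) AND (u IMPLIES z)))
F2 = (((v AND u) AND (u OR NOT v)) OR z)
Counterexample to F1=>F2 is where F1=1 and F2=0.
Evaluate each row (bits = u,v,w,z, MSB first):
  row 0 [0000]: F1=0 F2=0 -> F1&~F2 -> 0
  row 1 [0001]: F1=0 F2=1 -> F1&~F2 -> 0
  row 2 [0010]: F1=0 F2=0 -> F1&~F2 -> 0
  row 3 [0011]: F1=0 F2=1 -> F1&~F2 -> 0
  row 4 [0100]: F1=1 F2=0 -> F1&~F2 -> 1
  row 5 [0101]: F1=0 F2=1 -> F1&~F2 -> 0
  row 6 [0110]: F1=1 F2=0 -> F1&~F2 -> 1
  row 7 [0111]: F1=1 F2=1 -> F1&~F2 -> 0
  row 8 [1000]: F1=0 F2=0 -> F1&~F2 -> 0
  row 9 [1001]: F1=1 F2=1 -> F1&~F2 -> 0
  row 10 [1010]: F1=0 F2=0 -> F1&~F2 -> 0
  row 11 [1011]: F1=1 F2=1 -> F1&~F2 -> 0
  row 12 [1100]: F1=0 F2=1 -> F1&~F2 -> 0
  row 13 [1101]: F1=0 F2=1 -> F1&~F2 -> 0
  row 14 [1110]: F1=0 F2=1 -> F1&~F2 -> 0
  row 15 [1111]: F1=0 F2=1 -> F1&~F2 -> 0
Full result column, 4 rows per line (u,v fixed per line; w,z runs 00..11 left to right):
  rows 0-3 [u,v=00]: 0000  = hex 0
  rows 4-7 [u,v=01]: 1010  = hex A
  rows 8-11 [u,v=10]: 0000  = hex 0
  rows 12-15 [u,v=11]: 0000  = hex 0
Counterexample vector (row 0 .. row 15) = 0000101000000000
Output column grouped in 4s = 0000 1010 0000 0000 = 0x0A00
Convert to decimal digit by digit (value = value*16 + digit):
  0 -> 0
  0*16 + 10 (A) = 10
  10*16 + 0 = 160
  160*16 + 0 = 2560
Decimal = 2560

2560


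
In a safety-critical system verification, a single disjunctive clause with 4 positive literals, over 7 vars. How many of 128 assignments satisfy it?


Step 1: Total=2^7=128
Step 2: Unsat when all 4 false: 2^3=8
Step 3: Sat=128-8=120

120


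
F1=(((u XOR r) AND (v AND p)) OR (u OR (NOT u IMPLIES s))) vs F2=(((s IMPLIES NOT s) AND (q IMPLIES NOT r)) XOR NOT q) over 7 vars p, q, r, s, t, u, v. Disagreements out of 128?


F1 = (((u XOR r) AND (v AND p)) OR (u OR (NOT u IMPLIES s)))
F2 = (((s IMPLIES NOT s) AND (q IMPLIES NOT r)) XOR NOT q)
Evaluate both on each of 128 rows (bits = p,q,r,s,t,u,v):
  row 0 [0000000]: F1=0 F2=0 -> 0
  row 1 [0000001]: F1=0 F2=0 -> 0
  row 2 [0000010]: F1=1 F2=0 (differ) -> 1
  row 3 [0000011]: F1=1 F2=0 (differ) -> 1
  row 4 [0000100]: F1=0 F2=0 -> 0
  (every remaining row is evaluated the same way; all 128 results are listed next)
Full result column, 8 rows per line (p,q,r,s fixed per line; t,u,v runs 000..111 left to right):
  rows 0-7 [p,q,r,s=0000]: 00110011  (ones: 4)
  rows 8-15 [p,q,r,s=0001]: 00000000  (ones: 0)
  rows 16-23 [p,q,r,s=0010]: 00110011  (ones: 4)
  rows 24-31 [p,q,r,s=0011]: 00000000  (ones: 0)
  rows 32-39 [p,q,r,s=0100]: 11001100  (ones: 4)
  rows 40-47 [p,q,r,s=0101]: 11111111  (ones: 8)
  rows 48-55 [p,q,r,s=0110]: 00110011  (ones: 4)
  rows 56-63 [p,q,r,s=0111]: 11111111  (ones: 8)
  rows 64-71 [p,q,r,s=1000]: 00110011  (ones: 4)
  rows 72-79 [p,q,r,s=1001]: 00000000  (ones: 0)
  rows 80-87 [p,q,r,s=1010]: 01110111  (ones: 6)
  rows 88-95 [p,q,r,s=1011]: 00000000  (ones: 0)
  rows 96-103 [p,q,r,s=1100]: 11001100  (ones: 4)
  rows 104-111 [p,q,r,s=1101]: 11111111  (ones: 8)
  rows 112-119 [p,q,r,s=1110]: 01110111  (ones: 6)
  rows 120-127 [p,q,r,s=1111]: 11111111  (ones: 8)
Disagreements = 4+0+4+0+4+8+4+8+4+0+6+0+4+8+6+8 = 68

68


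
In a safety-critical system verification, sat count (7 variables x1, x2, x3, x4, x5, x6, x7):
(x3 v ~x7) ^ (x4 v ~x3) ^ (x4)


CNF with 3 clauses over 7 vars (128 assignments).
An assignment satisfies CNF iff every clause has >=1 true literal.
Check each row (bits = x1,x2,x3,x4,x5,x6,x7; clause T/F shown):
  row 0 [0000000]: clauses=TTF -> 0
  row 1 [0000001]: clauses=FTF -> 0
  row 2 [0000010]: clauses=TTF -> 0
  row 3 [0000011]: clauses=FTF -> 0
  row 4 [0000100]: clauses=TTF -> 0
  (every remaining row is evaluated the same way; all 128 results are listed next)
Full result column, 8 rows per line (x1,x2,x3,x4 fixed per line; x5,x6,x7 runs 000..111 left to right):
  rows 0-7 [x1,x2,x3,x4=0000]: 00000000  (ones: 0)
  rows 8-15 [x1,x2,x3,x4=0001]: 10101010  (ones: 4)
  rows 16-23 [x1,x2,x3,x4=0010]: 00000000  (ones: 0)
  rows 24-31 [x1,x2,x3,x4=0011]: 11111111  (ones: 8)
  rows 32-39 [x1,x2,x3,x4=0100]: 00000000  (ones: 0)
  rows 40-47 [x1,x2,x3,x4=0101]: 10101010  (ones: 4)
  rows 48-55 [x1,x2,x3,x4=0110]: 00000000  (ones: 0)
  rows 56-63 [x1,x2,x3,x4=0111]: 11111111  (ones: 8)
  rows 64-71 [x1,x2,x3,x4=1000]: 00000000  (ones: 0)
  rows 72-79 [x1,x2,x3,x4=1001]: 10101010  (ones: 4)
  rows 80-87 [x1,x2,x3,x4=1010]: 00000000  (ones: 0)
  rows 88-95 [x1,x2,x3,x4=1011]: 11111111  (ones: 8)
  rows 96-103 [x1,x2,x3,x4=1100]: 00000000  (ones: 0)
  rows 104-111 [x1,x2,x3,x4=1101]: 10101010  (ones: 4)
  rows 112-119 [x1,x2,x3,x4=1110]: 00000000  (ones: 0)
  rows 120-127 [x1,x2,x3,x4=1111]: 11111111  (ones: 8)
Satisfying assignments = 0+4+0+8+0+4+0+8+0+4+0+8+0+4+0+8 = 48

48


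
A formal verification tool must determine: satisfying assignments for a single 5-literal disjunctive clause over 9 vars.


Step 1: Total=2^9=512
Step 2: Unsat when all 5 false: 2^4=16
Step 3: Sat=512-16=496

496


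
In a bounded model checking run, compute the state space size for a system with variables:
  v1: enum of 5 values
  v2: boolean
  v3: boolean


State space = product of domain sizes of all variables.
Domain sizes:
  v1 (enum of 5 values): 5
  v2 (boolean): 2
  v3 (boolean): 2
Product = 5 * 2 * 2 = 20

20


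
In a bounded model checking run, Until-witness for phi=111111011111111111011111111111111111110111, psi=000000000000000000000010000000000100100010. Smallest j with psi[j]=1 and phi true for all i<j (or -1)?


(phi U psi) at 0: need smallest j with psi[j]=1 and phi[i]=1 for all i in [0,j).
Scan from step 0:
  step 0: phi=1, psi=0 -> continue
  step 1: phi=1, psi=0 -> continue
  step 2: phi=1, psi=0 -> continue
  step 3: phi=1, psi=0 -> continue
  step 6: phi=0 -> phi-prefix broken from here
  step 22: psi=1 but phi already failed -> not a witness
  step 33: psi=1 but phi already failed -> not a witness
  step 36: psi=1 but phi already failed -> not a witness
  step 40: psi=1 but phi already failed -> not a witness
  end of trace: no witness -> -1
Witness step = -1

-1


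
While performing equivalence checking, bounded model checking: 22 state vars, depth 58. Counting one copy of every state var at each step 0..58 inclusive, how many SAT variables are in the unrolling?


BMC unrolls to depth k, creating one copy of each state var for steps 0..k.
Step count = 58 + 1 = 59 (steps 0 through 58)
Vars per step = 22
Total = 22 * 59 = 1298

1298


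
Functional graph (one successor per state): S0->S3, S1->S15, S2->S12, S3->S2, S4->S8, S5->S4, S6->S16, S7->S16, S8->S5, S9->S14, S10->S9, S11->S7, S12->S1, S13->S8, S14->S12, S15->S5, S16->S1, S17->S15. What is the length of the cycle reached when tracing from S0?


Trace from S0 until a state repeats:
  S0 -> S3 -> S2 -> S12 -> S1 -> S15 -> S5 -> S4 -> S8 -> S5
S5 first seen at step 6, revisited at step 9.
Cycle length = 9 - 6 = 3

3


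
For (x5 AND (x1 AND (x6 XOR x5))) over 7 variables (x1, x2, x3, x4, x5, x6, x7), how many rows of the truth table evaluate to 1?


Formula: (x5 AND (x1 AND (x6 XOR x5))) over 7 vars (128 rows)
Evaluate each row (x1, x2, x3, x4, x5, x6, x7 as bits, MSB first):
  row 0 [0000000]: (0 AND (0 AND (0 XOR 0))) -> 0
  row 1 [0000001]: (0 AND (0 AND (0 XOR 0))) -> 0
  row 2 [0000010]: (0 AND (0 AND (1 XOR 0))) -> 0
  row 3 [0000011]: (0 AND (0 AND (1 XOR 0))) -> 0
  row 4 [0000100]: (1 AND (0 AND (0 XOR 1))) -> 0
  (every remaining row is evaluated the same way; all 128 results are listed next)
Full result column, 8 rows per line (x1,x2,x3,x4 fixed per line; x5,x6,x7 runs 000..111 left to right):
  rows 0-7 [x1,x2,x3,x4=0000]: 00000000  (ones: 0)
  rows 8-15 [x1,x2,x3,x4=0001]: 00000000  (ones: 0)
  rows 16-23 [x1,x2,x3,x4=0010]: 00000000  (ones: 0)
  rows 24-31 [x1,x2,x3,x4=0011]: 00000000  (ones: 0)
  rows 32-39 [x1,x2,x3,x4=0100]: 00000000  (ones: 0)
  rows 40-47 [x1,x2,x3,x4=0101]: 00000000  (ones: 0)
  rows 48-55 [x1,x2,x3,x4=0110]: 00000000  (ones: 0)
  rows 56-63 [x1,x2,x3,x4=0111]: 00000000  (ones: 0)
  rows 64-71 [x1,x2,x3,x4=1000]: 00001100  (ones: 2)
  rows 72-79 [x1,x2,x3,x4=1001]: 00001100  (ones: 2)
  rows 80-87 [x1,x2,x3,x4=1010]: 00001100  (ones: 2)
  rows 88-95 [x1,x2,x3,x4=1011]: 00001100  (ones: 2)
  rows 96-103 [x1,x2,x3,x4=1100]: 00001100  (ones: 2)
  rows 104-111 [x1,x2,x3,x4=1101]: 00001100  (ones: 2)
  rows 112-119 [x1,x2,x3,x4=1110]: 00001100  (ones: 2)
  rows 120-127 [x1,x2,x3,x4=1111]: 00001100  (ones: 2)
Count of 1-rows = 0+0+0+0+0+0+0+0+2+2+2+2+2+2+2+2 = 16

16


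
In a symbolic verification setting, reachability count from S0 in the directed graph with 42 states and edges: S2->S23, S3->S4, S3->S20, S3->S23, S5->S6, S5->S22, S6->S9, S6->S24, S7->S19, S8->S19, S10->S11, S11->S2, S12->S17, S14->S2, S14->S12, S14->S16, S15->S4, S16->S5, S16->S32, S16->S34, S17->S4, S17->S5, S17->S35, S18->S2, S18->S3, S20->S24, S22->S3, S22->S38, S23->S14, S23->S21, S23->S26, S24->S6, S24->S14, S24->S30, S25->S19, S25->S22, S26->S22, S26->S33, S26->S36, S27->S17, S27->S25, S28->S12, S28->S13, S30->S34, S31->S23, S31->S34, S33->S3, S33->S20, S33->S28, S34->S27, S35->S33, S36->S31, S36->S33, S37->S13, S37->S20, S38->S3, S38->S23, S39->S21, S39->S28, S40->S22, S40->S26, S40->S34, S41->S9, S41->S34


BFS from S0:
  layer 0: {S0}
Reachable set: {S0}
Count = 1

1


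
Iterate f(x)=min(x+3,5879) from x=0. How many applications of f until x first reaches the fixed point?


Step 1: x=0, cap=5879, increment=3
Step 2: x grows by 3 each step until capped at 5879; fixed point is x=5879
Step 3: iterations = ceil(5879/3) = 1960

1960


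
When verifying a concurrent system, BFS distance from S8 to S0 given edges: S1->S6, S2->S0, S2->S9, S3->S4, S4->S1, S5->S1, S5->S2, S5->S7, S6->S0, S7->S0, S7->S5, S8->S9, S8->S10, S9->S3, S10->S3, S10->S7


BFS layer-by-layer from S8:
  dist 0: {S8}
  dist 1: {S9, S10}
  dist 2: {S3, S7}
  dist 3: {S0, S4, S5}
  -> S0 reached at distance 3
Shortest path length = 3

3


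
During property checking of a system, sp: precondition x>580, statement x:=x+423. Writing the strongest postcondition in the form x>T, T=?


Formula: sp(P, x:=E) = exists old_x. (x = E[old_x/x]) AND P[old_x/x] (old_x is the value of x before the assignment; eliminate old_x by solving x = E[old_x/x] for old_x)
Step 1: Precondition P: x>580, i.e. old_x > 580
Step 2: Assignment gives x = old_x + 423, so old_x = x - 423
Step 3: Substitute into P: x - 423 > 580
Step 4: Simplify: x > 580+423 = 1003

1003


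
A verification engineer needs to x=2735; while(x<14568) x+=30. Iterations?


Step 1: x goes from 2735 toward 14568 by 30; the body runs while x<14568, so iterations = ceil((bound-start)/step)
Step 2: Distance=11833
Step 3: ceil(11833/30)=395

395


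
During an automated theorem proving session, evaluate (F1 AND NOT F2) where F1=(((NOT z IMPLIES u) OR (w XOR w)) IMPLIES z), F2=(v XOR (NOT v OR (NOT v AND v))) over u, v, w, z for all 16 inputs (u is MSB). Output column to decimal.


F1 = (((NOT z IMPLIES u) OR (w XOR w)) IMPLIES z)
F2 = (v XOR (NOT v OR (NOT v AND v)))
Counterexample to F1=>F2 is where F1=1 and F2=0.
Evaluate each row (bits = u,v,w,z, MSB first):
  row 0 [0000]: F1=1 F2=1 -> F1&~F2 -> 0
  row 1 [0001]: F1=1 F2=1 -> F1&~F2 -> 0
  row 2 [0010]: F1=1 F2=1 -> F1&~F2 -> 0
  row 3 [0011]: F1=1 F2=1 -> F1&~F2 -> 0
  row 4 [0100]: F1=1 F2=1 -> F1&~F2 -> 0
  row 5 [0101]: F1=1 F2=1 -> F1&~F2 -> 0
  row 6 [0110]: F1=1 F2=1 -> F1&~F2 -> 0
  row 7 [0111]: F1=1 F2=1 -> F1&~F2 -> 0
  row 8 [1000]: F1=0 F2=1 -> F1&~F2 -> 0
  row 9 [1001]: F1=1 F2=1 -> F1&~F2 -> 0
  row 10 [1010]: F1=0 F2=1 -> F1&~F2 -> 0
  row 11 [1011]: F1=1 F2=1 -> F1&~F2 -> 0
  row 12 [1100]: F1=0 F2=1 -> F1&~F2 -> 0
  row 13 [1101]: F1=1 F2=1 -> F1&~F2 -> 0
  row 14 [1110]: F1=0 F2=1 -> F1&~F2 -> 0
  row 15 [1111]: F1=1 F2=1 -> F1&~F2 -> 0
Full result column, 4 rows per line (u,v fixed per line; w,z runs 00..11 left to right):
  rows 0-3 [u,v=00]: 0000  = hex 0
  rows 4-7 [u,v=01]: 0000  = hex 0
  rows 8-11 [u,v=10]: 0000  = hex 0
  rows 12-15 [u,v=11]: 0000  = hex 0
Counterexample vector (row 0 .. row 15) = 0000000000000000
Output column grouped in 4s = 0000 0000 0000 0000 = 0x0000
Convert to decimal digit by digit (value = value*16 + digit):
  0 -> 0
  0*16 + 0 = 0
  0*16 + 0 = 0
  0*16 + 0 = 0
Decimal = 0

0


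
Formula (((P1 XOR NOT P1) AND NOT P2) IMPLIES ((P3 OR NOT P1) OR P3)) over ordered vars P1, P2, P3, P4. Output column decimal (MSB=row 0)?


Formula: (((P1 XOR NOT P1) AND NOT P2) IMPLIES ((P3 OR NOT P1) OR P3)) over P1, P2, P3, P4 (16 rows)
Evaluate each row (bits = P1,P2,P3,P4, MSB first):
  row 0 [0000]: (((0 XOR NOT 0) AND NOT 0) IMPLIES ((0 OR NOT 0) OR 0)) -> 1
  row 1 [0001]: (((0 XOR NOT 0) AND NOT 0) IMPLIES ((0 OR NOT 0) OR 0)) -> 1
  row 2 [0010]: (((0 XOR NOT 0) AND NOT 0) IMPLIES ((1 OR NOT 0) OR 1)) -> 1
  row 3 [0011]: (((0 XOR NOT 0) AND NOT 0) IMPLIES ((1 OR NOT 0) OR 1)) -> 1
  row 4 [0100]: (((0 XOR NOT 0) AND NOT 1) IMPLIES ((0 OR NOT 0) OR 0)) -> 1
  row 5 [0101]: (((0 XOR NOT 0) AND NOT 1) IMPLIES ((0 OR NOT 0) OR 0)) -> 1
  row 6 [0110]: (((0 XOR NOT 0) AND NOT 1) IMPLIES ((1 OR NOT 0) OR 1)) -> 1
  row 7 [0111]: (((0 XOR NOT 0) AND NOT 1) IMPLIES ((1 OR NOT 0) OR 1)) -> 1
  row 8 [1000]: (((1 XOR NOT 1) AND NOT 0) IMPLIES ((0 OR NOT 1) OR 0)) -> 0
  row 9 [1001]: (((1 XOR NOT 1) AND NOT 0) IMPLIES ((0 OR NOT 1) OR 0)) -> 0
  row 10 [1010]: (((1 XOR NOT 1) AND NOT 0) IMPLIES ((1 OR NOT 1) OR 1)) -> 1
  row 11 [1011]: (((1 XOR NOT 1) AND NOT 0) IMPLIES ((1 OR NOT 1) OR 1)) -> 1
  row 12 [1100]: (((1 XOR NOT 1) AND NOT 1) IMPLIES ((0 OR NOT 1) OR 0)) -> 1
  row 13 [1101]: (((1 XOR NOT 1) AND NOT 1) IMPLIES ((0 OR NOT 1) OR 0)) -> 1
  row 14 [1110]: (((1 XOR NOT 1) AND NOT 1) IMPLIES ((1 OR NOT 1) OR 1)) -> 1
  row 15 [1111]: (((1 XOR NOT 1) AND NOT 1) IMPLIES ((1 OR NOT 1) OR 1)) -> 1
Full result column, 4 rows per line (P1,P2 fixed per line; P3,P4 runs 00..11 left to right):
  rows 0-3 [P1,P2=00]: 1111  = hex F
  rows 4-7 [P1,P2=01]: 1111  = hex F
  rows 8-11 [P1,P2=10]: 0011  = hex 3
  rows 12-15 [P1,P2=11]: 1111  = hex F
Output column (row 0 .. row 15) = 1111111100111111
Output column grouped in 4s = 1111 1111 0011 1111 = 0xFF3F
Convert to decimal digit by digit (value = value*16 + digit):
  F -> 15
  15*16 + 15 (F) = 255
  255*16 + 3 = 4083
  4083*16 + 15 (F) = 65343
Decimal = 65343

65343


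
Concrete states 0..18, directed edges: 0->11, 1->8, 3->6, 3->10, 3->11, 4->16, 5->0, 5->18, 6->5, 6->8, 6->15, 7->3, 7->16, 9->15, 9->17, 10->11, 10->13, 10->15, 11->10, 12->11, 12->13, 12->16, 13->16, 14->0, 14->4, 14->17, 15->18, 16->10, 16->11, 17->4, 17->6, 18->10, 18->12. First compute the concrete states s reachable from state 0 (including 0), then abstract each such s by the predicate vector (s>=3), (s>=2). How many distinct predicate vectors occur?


BFS from 0:
Concrete reachable: {0, 10, 11, 12, 13, 15, 16, 18}
Abstract via predicates (s>=3), (s>=2):
  (0,0) <- {0}
  (1,1) <- {10, 11, 12, 13, 15, 16, 18}
Distinct abstract states = 2

2


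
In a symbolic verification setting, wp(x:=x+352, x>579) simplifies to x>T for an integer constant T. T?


Formula: wp(x:=E, P) = P[E/x] (substitute E for x in postcondition)
Step 1: Postcondition: x>579
Step 2: Substitute x+352 for x: x+352>579
Step 3: Solve for x: x > 579-352 = 227

227


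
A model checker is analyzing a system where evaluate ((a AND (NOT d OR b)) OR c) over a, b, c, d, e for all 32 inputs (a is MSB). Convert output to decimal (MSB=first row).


Formula: ((a AND (NOT d OR b)) OR c) over a, b, c, d, e (32 rows)
Evaluate each row (bits = a,b,c,d,e, MSB first):
  row 0 [00000]: ((0 AND (NOT 0 OR 0)) OR 0) -> 0
  row 1 [00001]: ((0 AND (NOT 0 OR 0)) OR 0) -> 0
  row 2 [00010]: ((0 AND (NOT 1 OR 0)) OR 0) -> 0
  row 3 [00011]: ((0 AND (NOT 1 OR 0)) OR 0) -> 0
  row 4 [00100]: ((0 AND (NOT 0 OR 0)) OR 1) -> 1
  row 5 [00101]: ((0 AND (NOT 0 OR 0)) OR 1) -> 1
  row 6 [00110]: ((0 AND (NOT 1 OR 0)) OR 1) -> 1
  row 7 [00111]: ((0 AND (NOT 1 OR 0)) OR 1) -> 1
  row 8 [01000]: ((0 AND (NOT 0 OR 1)) OR 0) -> 0
  row 9 [01001]: ((0 AND (NOT 0 OR 1)) OR 0) -> 0
  row 10 [01010]: ((0 AND (NOT 1 OR 1)) OR 0) -> 0
  row 11 [01011]: ((0 AND (NOT 1 OR 1)) OR 0) -> 0
  row 12 [01100]: ((0 AND (NOT 0 OR 1)) OR 1) -> 1
  row 13 [01101]: ((0 AND (NOT 0 OR 1)) OR 1) -> 1
  row 14 [01110]: ((0 AND (NOT 1 OR 1)) OR 1) -> 1
  row 15 [01111]: ((0 AND (NOT 1 OR 1)) OR 1) -> 1
  row 16 [10000]: ((1 AND (NOT 0 OR 0)) OR 0) -> 1
  row 17 [10001]: ((1 AND (NOT 0 OR 0)) OR 0) -> 1
  row 18 [10010]: ((1 AND (NOT 1 OR 0)) OR 0) -> 0
  row 19 [10011]: ((1 AND (NOT 1 OR 0)) OR 0) -> 0
  row 20 [10100]: ((1 AND (NOT 0 OR 0)) OR 1) -> 1
  row 21 [10101]: ((1 AND (NOT 0 OR 0)) OR 1) -> 1
  row 22 [10110]: ((1 AND (NOT 1 OR 0)) OR 1) -> 1
  row 23 [10111]: ((1 AND (NOT 1 OR 0)) OR 1) -> 1
  row 24 [11000]: ((1 AND (NOT 0 OR 1)) OR 0) -> 1
  row 25 [11001]: ((1 AND (NOT 0 OR 1)) OR 0) -> 1
  row 26 [11010]: ((1 AND (NOT 1 OR 1)) OR 0) -> 1
  row 27 [11011]: ((1 AND (NOT 1 OR 1)) OR 0) -> 1
  row 28 [11100]: ((1 AND (NOT 0 OR 1)) OR 1) -> 1
  row 29 [11101]: ((1 AND (NOT 0 OR 1)) OR 1) -> 1
  row 30 [11110]: ((1 AND (NOT 1 OR 1)) OR 1) -> 1
  row 31 [11111]: ((1 AND (NOT 1 OR 1)) OR 1) -> 1
Full result column, 4 rows per line (a,b,c fixed per line; d,e runs 00..11 left to right):
  rows 0-3 [a,b,c=000]: 0000  = hex 0
  rows 4-7 [a,b,c=001]: 1111  = hex F
  rows 8-11 [a,b,c=010]: 0000  = hex 0
  rows 12-15 [a,b,c=011]: 1111  = hex F
  rows 16-19 [a,b,c=100]: 1100  = hex C
  rows 20-23 [a,b,c=101]: 1111  = hex F
  rows 24-27 [a,b,c=110]: 1111  = hex F
  rows 28-31 [a,b,c=111]: 1111  = hex F
Output column (row 0 .. row 31) = 00001111000011111100111111111111
Output column grouped in 4s = 0000 1111 0000 1111 1100 1111 1111 1111 = 0x0F0FCFFF
Convert to decimal digit by digit (value = value*16 + digit):
  0 -> 0
  0*16 + 15 (F) = 15
  15*16 + 0 = 240
  240*16 + 15 (F) = 3855
  3855*16 + 12 (C) = 61692
  61692*16 + 15 (F) = 987087
  987087*16 + 15 (F) = 15793407
  15793407*16 + 15 (F) = 252694527
Decimal = 252694527

252694527


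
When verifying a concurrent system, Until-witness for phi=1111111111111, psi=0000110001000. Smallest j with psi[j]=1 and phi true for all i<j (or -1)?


(phi U psi) at 0: need smallest j with psi[j]=1 and phi[i]=1 for all i in [0,j).
Scan from step 0:
  step 0: phi=1, psi=0 -> continue
  step 1: phi=1, psi=0 -> continue
  step 2: phi=1, psi=0 -> continue
  step 3: phi=1, psi=0 -> continue
  step 4: psi=1 and phi held for [0,4) -> witness found
Witness step = 4

4


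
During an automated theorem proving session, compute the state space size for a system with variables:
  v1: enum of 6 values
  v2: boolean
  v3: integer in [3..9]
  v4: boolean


State space = product of domain sizes of all variables.
Domain sizes:
  v1 (enum of 6 values): 6
  v2 (boolean): 2
  v3 (integer in [3..9]): 7
  v4 (boolean): 2
Product = 6 * 2 * 7 * 2 = 168

168


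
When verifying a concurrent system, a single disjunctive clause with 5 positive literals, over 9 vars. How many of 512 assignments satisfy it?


Step 1: Total=2^9=512
Step 2: Unsat when all 5 false: 2^4=16
Step 3: Sat=512-16=496

496


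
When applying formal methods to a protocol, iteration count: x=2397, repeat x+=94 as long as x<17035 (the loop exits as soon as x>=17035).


Step 1: x goes from 2397 toward 17035 by 94; the body runs while x<17035, so iterations = ceil((bound-start)/step)
Step 2: Distance=14638
Step 3: ceil(14638/94)=156

156


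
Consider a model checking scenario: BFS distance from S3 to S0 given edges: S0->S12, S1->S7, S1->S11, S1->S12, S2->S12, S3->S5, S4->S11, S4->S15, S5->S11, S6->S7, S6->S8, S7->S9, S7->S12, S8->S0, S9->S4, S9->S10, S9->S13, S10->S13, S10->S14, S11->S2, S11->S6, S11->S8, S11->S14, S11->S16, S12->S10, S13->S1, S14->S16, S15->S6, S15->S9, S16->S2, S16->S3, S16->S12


BFS layer-by-layer from S3:
  dist 0: {S3}
  dist 1: {S5}
  dist 2: {S11}
  dist 3: {S2, S6, S8, S14, S16}
  dist 4: {S0, S7, S12}
  -> S0 reached at distance 4
Shortest path length = 4

4


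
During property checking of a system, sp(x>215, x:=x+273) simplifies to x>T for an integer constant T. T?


Formula: sp(P, x:=E) = exists old_x. (x = E[old_x/x]) AND P[old_x/x] (old_x is the value of x before the assignment; eliminate old_x by solving x = E[old_x/x] for old_x)
Step 1: Precondition P: x>215, i.e. old_x > 215
Step 2: Assignment gives x = old_x + 273, so old_x = x - 273
Step 3: Substitute into P: x - 273 > 215
Step 4: Simplify: x > 215+273 = 488

488


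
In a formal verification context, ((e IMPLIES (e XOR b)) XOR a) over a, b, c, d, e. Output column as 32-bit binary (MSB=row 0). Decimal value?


Formula: ((e IMPLIES (e XOR b)) XOR a) over a, b, c, d, e (32 rows)
Evaluate each row (bits = a,b,c,d,e, MSB first):
  row 0 [00000]: ((0 IMPLIES (0 XOR 0)) XOR 0) -> 1
  row 1 [00001]: ((1 IMPLIES (1 XOR 0)) XOR 0) -> 1
  row 2 [00010]: ((0 IMPLIES (0 XOR 0)) XOR 0) -> 1
  row 3 [00011]: ((1 IMPLIES (1 XOR 0)) XOR 0) -> 1
  row 4 [00100]: ((0 IMPLIES (0 XOR 0)) XOR 0) -> 1
  row 5 [00101]: ((1 IMPLIES (1 XOR 0)) XOR 0) -> 1
  row 6 [00110]: ((0 IMPLIES (0 XOR 0)) XOR 0) -> 1
  row 7 [00111]: ((1 IMPLIES (1 XOR 0)) XOR 0) -> 1
  row 8 [01000]: ((0 IMPLIES (0 XOR 1)) XOR 0) -> 1
  row 9 [01001]: ((1 IMPLIES (1 XOR 1)) XOR 0) -> 0
  row 10 [01010]: ((0 IMPLIES (0 XOR 1)) XOR 0) -> 1
  row 11 [01011]: ((1 IMPLIES (1 XOR 1)) XOR 0) -> 0
  row 12 [01100]: ((0 IMPLIES (0 XOR 1)) XOR 0) -> 1
  row 13 [01101]: ((1 IMPLIES (1 XOR 1)) XOR 0) -> 0
  row 14 [01110]: ((0 IMPLIES (0 XOR 1)) XOR 0) -> 1
  row 15 [01111]: ((1 IMPLIES (1 XOR 1)) XOR 0) -> 0
  row 16 [10000]: ((0 IMPLIES (0 XOR 0)) XOR 1) -> 0
  row 17 [10001]: ((1 IMPLIES (1 XOR 0)) XOR 1) -> 0
  row 18 [10010]: ((0 IMPLIES (0 XOR 0)) XOR 1) -> 0
  row 19 [10011]: ((1 IMPLIES (1 XOR 0)) XOR 1) -> 0
  row 20 [10100]: ((0 IMPLIES (0 XOR 0)) XOR 1) -> 0
  row 21 [10101]: ((1 IMPLIES (1 XOR 0)) XOR 1) -> 0
  row 22 [10110]: ((0 IMPLIES (0 XOR 0)) XOR 1) -> 0
  row 23 [10111]: ((1 IMPLIES (1 XOR 0)) XOR 1) -> 0
  row 24 [11000]: ((0 IMPLIES (0 XOR 1)) XOR 1) -> 0
  row 25 [11001]: ((1 IMPLIES (1 XOR 1)) XOR 1) -> 1
  row 26 [11010]: ((0 IMPLIES (0 XOR 1)) XOR 1) -> 0
  row 27 [11011]: ((1 IMPLIES (1 XOR 1)) XOR 1) -> 1
  row 28 [11100]: ((0 IMPLIES (0 XOR 1)) XOR 1) -> 0
  row 29 [11101]: ((1 IMPLIES (1 XOR 1)) XOR 1) -> 1
  row 30 [11110]: ((0 IMPLIES (0 XOR 1)) XOR 1) -> 0
  row 31 [11111]: ((1 IMPLIES (1 XOR 1)) XOR 1) -> 1
Full result column, 4 rows per line (a,b,c fixed per line; d,e runs 00..11 left to right):
  rows 0-3 [a,b,c=000]: 1111  = hex F
  rows 4-7 [a,b,c=001]: 1111  = hex F
  rows 8-11 [a,b,c=010]: 1010  = hex A
  rows 12-15 [a,b,c=011]: 1010  = hex A
  rows 16-19 [a,b,c=100]: 0000  = hex 0
  rows 20-23 [a,b,c=101]: 0000  = hex 0
  rows 24-27 [a,b,c=110]: 0101  = hex 5
  rows 28-31 [a,b,c=111]: 0101  = hex 5
Output column (row 0 .. row 31) = 11111111101010100000000001010101
Output column grouped in 4s = 1111 1111 1010 1010 0000 0000 0101 0101 = 0xFFAA0055
Convert to decimal digit by digit (value = value*16 + digit):
  F -> 15
  15*16 + 15 (F) = 255
  255*16 + 10 (A) = 4090
  4090*16 + 10 (A) = 65450
  65450*16 + 0 = 1047200
  1047200*16 + 0 = 16755200
  16755200*16 + 5 = 268083205
  268083205*16 + 5 = 4289331285
Decimal = 4289331285

4289331285


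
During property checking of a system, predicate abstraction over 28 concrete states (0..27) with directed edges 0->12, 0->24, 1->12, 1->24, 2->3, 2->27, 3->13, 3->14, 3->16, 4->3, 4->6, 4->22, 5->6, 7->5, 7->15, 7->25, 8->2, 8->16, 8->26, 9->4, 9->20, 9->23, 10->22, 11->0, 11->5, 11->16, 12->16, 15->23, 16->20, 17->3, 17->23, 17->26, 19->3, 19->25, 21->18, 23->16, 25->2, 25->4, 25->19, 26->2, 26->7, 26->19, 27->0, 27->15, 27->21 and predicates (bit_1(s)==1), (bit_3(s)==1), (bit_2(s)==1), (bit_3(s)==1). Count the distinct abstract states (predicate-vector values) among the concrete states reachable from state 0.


BFS from 0:
Concrete reachable: {0, 12, 16, 20, 24}
Abstract via predicates (bit_1(s)==1), (bit_3(s)==1), (bit_2(s)==1), (bit_3(s)==1):
  (0,0,0,0) <- {0, 16}
  (0,0,1,0) <- {20}
  (0,1,0,1) <- {24}
  (0,1,1,1) <- {12}
Distinct abstract states = 4

4


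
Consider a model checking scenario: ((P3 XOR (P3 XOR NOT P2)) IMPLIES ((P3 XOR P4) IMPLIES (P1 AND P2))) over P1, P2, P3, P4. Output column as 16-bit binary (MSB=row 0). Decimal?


Formula: ((P3 XOR (P3 XOR NOT P2)) IMPLIES ((P3 XOR P4) IMPLIES (P1 AND P2))) over P1, P2, P3, P4 (16 rows)
Evaluate each row (bits = P1,P2,P3,P4, MSB first):
  row 0 [0000]: ((0 XOR (0 XOR NOT 0)) IMPLIES ((0 XOR 0) IMPLIES (0 AND 0))) -> 1
  row 1 [0001]: ((0 XOR (0 XOR NOT 0)) IMPLIES ((0 XOR 1) IMPLIES (0 AND 0))) -> 0
  row 2 [0010]: ((1 XOR (1 XOR NOT 0)) IMPLIES ((1 XOR 0) IMPLIES (0 AND 0))) -> 0
  row 3 [0011]: ((1 XOR (1 XOR NOT 0)) IMPLIES ((1 XOR 1) IMPLIES (0 AND 0))) -> 1
  row 4 [0100]: ((0 XOR (0 XOR NOT 1)) IMPLIES ((0 XOR 0) IMPLIES (0 AND 1))) -> 1
  row 5 [0101]: ((0 XOR (0 XOR NOT 1)) IMPLIES ((0 XOR 1) IMPLIES (0 AND 1))) -> 1
  row 6 [0110]: ((1 XOR (1 XOR NOT 1)) IMPLIES ((1 XOR 0) IMPLIES (0 AND 1))) -> 1
  row 7 [0111]: ((1 XOR (1 XOR NOT 1)) IMPLIES ((1 XOR 1) IMPLIES (0 AND 1))) -> 1
  row 8 [1000]: ((0 XOR (0 XOR NOT 0)) IMPLIES ((0 XOR 0) IMPLIES (1 AND 0))) -> 1
  row 9 [1001]: ((0 XOR (0 XOR NOT 0)) IMPLIES ((0 XOR 1) IMPLIES (1 AND 0))) -> 0
  row 10 [1010]: ((1 XOR (1 XOR NOT 0)) IMPLIES ((1 XOR 0) IMPLIES (1 AND 0))) -> 0
  row 11 [1011]: ((1 XOR (1 XOR NOT 0)) IMPLIES ((1 XOR 1) IMPLIES (1 AND 0))) -> 1
  row 12 [1100]: ((0 XOR (0 XOR NOT 1)) IMPLIES ((0 XOR 0) IMPLIES (1 AND 1))) -> 1
  row 13 [1101]: ((0 XOR (0 XOR NOT 1)) IMPLIES ((0 XOR 1) IMPLIES (1 AND 1))) -> 1
  row 14 [1110]: ((1 XOR (1 XOR NOT 1)) IMPLIES ((1 XOR 0) IMPLIES (1 AND 1))) -> 1
  row 15 [1111]: ((1 XOR (1 XOR NOT 1)) IMPLIES ((1 XOR 1) IMPLIES (1 AND 1))) -> 1
Full result column, 4 rows per line (P1,P2 fixed per line; P3,P4 runs 00..11 left to right):
  rows 0-3 [P1,P2=00]: 1001  = hex 9
  rows 4-7 [P1,P2=01]: 1111  = hex F
  rows 8-11 [P1,P2=10]: 1001  = hex 9
  rows 12-15 [P1,P2=11]: 1111  = hex F
Output column (row 0 .. row 15) = 1001111110011111
Output column grouped in 4s = 1001 1111 1001 1111 = 0x9F9F
Convert to decimal digit by digit (value = value*16 + digit):
  9 -> 9
  9*16 + 15 (F) = 159
  159*16 + 9 = 2553
  2553*16 + 15 (F) = 40863
Decimal = 40863

40863


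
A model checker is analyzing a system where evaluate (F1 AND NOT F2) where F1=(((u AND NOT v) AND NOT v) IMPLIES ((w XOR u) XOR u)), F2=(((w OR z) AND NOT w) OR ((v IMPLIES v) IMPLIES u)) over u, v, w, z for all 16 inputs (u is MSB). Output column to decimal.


F1 = (((u AND NOT v) AND NOT v) IMPLIES ((w XOR u) XOR u))
F2 = (((w OR z) AND NOT w) OR ((v IMPLIES v) IMPLIES u))
Counterexample to F1=>F2 is where F1=1 and F2=0.
Evaluate each row (bits = u,v,w,z, MSB first):
  row 0 [0000]: F1=1 F2=0 -> F1&~F2 -> 1
  row 1 [0001]: F1=1 F2=1 -> F1&~F2 -> 0
  row 2 [0010]: F1=1 F2=0 -> F1&~F2 -> 1
  row 3 [0011]: F1=1 F2=0 -> F1&~F2 -> 1
  row 4 [0100]: F1=1 F2=0 -> F1&~F2 -> 1
  row 5 [0101]: F1=1 F2=1 -> F1&~F2 -> 0
  row 6 [0110]: F1=1 F2=0 -> F1&~F2 -> 1
  row 7 [0111]: F1=1 F2=0 -> F1&~F2 -> 1
  row 8 [1000]: F1=0 F2=1 -> F1&~F2 -> 0
  row 9 [1001]: F1=0 F2=1 -> F1&~F2 -> 0
  row 10 [1010]: F1=1 F2=1 -> F1&~F2 -> 0
  row 11 [1011]: F1=1 F2=1 -> F1&~F2 -> 0
  row 12 [1100]: F1=1 F2=1 -> F1&~F2 -> 0
  row 13 [1101]: F1=1 F2=1 -> F1&~F2 -> 0
  row 14 [1110]: F1=1 F2=1 -> F1&~F2 -> 0
  row 15 [1111]: F1=1 F2=1 -> F1&~F2 -> 0
Full result column, 4 rows per line (u,v fixed per line; w,z runs 00..11 left to right):
  rows 0-3 [u,v=00]: 1011  = hex B
  rows 4-7 [u,v=01]: 1011  = hex B
  rows 8-11 [u,v=10]: 0000  = hex 0
  rows 12-15 [u,v=11]: 0000  = hex 0
Counterexample vector (row 0 .. row 15) = 1011101100000000
Output column grouped in 4s = 1011 1011 0000 0000 = 0xBB00
Convert to decimal digit by digit (value = value*16 + digit):
  B -> 11
  11*16 + 11 (B) = 187
  187*16 + 0 = 2992
  2992*16 + 0 = 47872
Decimal = 47872

47872


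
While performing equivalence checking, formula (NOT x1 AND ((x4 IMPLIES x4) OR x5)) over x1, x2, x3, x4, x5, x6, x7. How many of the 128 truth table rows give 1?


Formula: (NOT x1 AND ((x4 IMPLIES x4) OR x5)) over 7 vars (128 rows)
Evaluate each row (x1, x2, x3, x4, x5, x6, x7 as bits, MSB first):
  row 0 [0000000]: (NOT 0 AND ((0 IMPLIES 0) OR 0)) -> 1
  row 1 [0000001]: (NOT 0 AND ((0 IMPLIES 0) OR 0)) -> 1
  row 2 [0000010]: (NOT 0 AND ((0 IMPLIES 0) OR 0)) -> 1
  row 3 [0000011]: (NOT 0 AND ((0 IMPLIES 0) OR 0)) -> 1
  row 4 [0000100]: (NOT 0 AND ((0 IMPLIES 0) OR 1)) -> 1
  (every remaining row is evaluated the same way; all 128 results are listed next)
Full result column, 8 rows per line (x1,x2,x3,x4 fixed per line; x5,x6,x7 runs 000..111 left to right):
  rows 0-7 [x1,x2,x3,x4=0000]: 11111111  (ones: 8)
  rows 8-15 [x1,x2,x3,x4=0001]: 11111111  (ones: 8)
  rows 16-23 [x1,x2,x3,x4=0010]: 11111111  (ones: 8)
  rows 24-31 [x1,x2,x3,x4=0011]: 11111111  (ones: 8)
  rows 32-39 [x1,x2,x3,x4=0100]: 11111111  (ones: 8)
  rows 40-47 [x1,x2,x3,x4=0101]: 11111111  (ones: 8)
  rows 48-55 [x1,x2,x3,x4=0110]: 11111111  (ones: 8)
  rows 56-63 [x1,x2,x3,x4=0111]: 11111111  (ones: 8)
  rows 64-71 [x1,x2,x3,x4=1000]: 00000000  (ones: 0)
  rows 72-79 [x1,x2,x3,x4=1001]: 00000000  (ones: 0)
  rows 80-87 [x1,x2,x3,x4=1010]: 00000000  (ones: 0)
  rows 88-95 [x1,x2,x3,x4=1011]: 00000000  (ones: 0)
  rows 96-103 [x1,x2,x3,x4=1100]: 00000000  (ones: 0)
  rows 104-111 [x1,x2,x3,x4=1101]: 00000000  (ones: 0)
  rows 112-119 [x1,x2,x3,x4=1110]: 00000000  (ones: 0)
  rows 120-127 [x1,x2,x3,x4=1111]: 00000000  (ones: 0)
Count of 1-rows = 8+8+8+8+8+8+8+8+0+0+0+0+0+0+0+0 = 64

64


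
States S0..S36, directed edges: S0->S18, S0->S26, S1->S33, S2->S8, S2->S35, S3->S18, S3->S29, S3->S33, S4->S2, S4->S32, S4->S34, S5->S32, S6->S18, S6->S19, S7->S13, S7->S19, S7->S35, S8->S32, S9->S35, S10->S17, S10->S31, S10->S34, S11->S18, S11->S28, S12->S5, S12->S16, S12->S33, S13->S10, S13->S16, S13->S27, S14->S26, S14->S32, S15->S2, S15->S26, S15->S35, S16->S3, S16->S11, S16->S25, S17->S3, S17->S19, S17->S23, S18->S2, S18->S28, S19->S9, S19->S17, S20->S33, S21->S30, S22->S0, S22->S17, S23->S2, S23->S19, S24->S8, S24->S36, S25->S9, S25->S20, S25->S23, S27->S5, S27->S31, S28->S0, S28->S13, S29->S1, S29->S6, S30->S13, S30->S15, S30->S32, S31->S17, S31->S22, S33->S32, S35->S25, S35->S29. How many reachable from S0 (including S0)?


BFS from S0:
  layer 0: {S0}
  layer 1: {S18, S26}
  layer 2: {S2, S28}
  layer 3: {S8, S13, S35}
  layer 4: {S10, S16, S25, S27, S29, S32}
  layer 5: {S1, S3, S5, S6, S9, S11, S17, S20, S23, S31, S34}
  layer 6: {S19, S22, S33}
Reachable set: {S0, S1, S2, S3, S5, S6, S8, S9, S10, S11, S13, S16, S17, S18, S19, S20, S22, S23, S25, S26, S27, S28, S29, S31, S32, S33, S34, S35}
Count = 28

28


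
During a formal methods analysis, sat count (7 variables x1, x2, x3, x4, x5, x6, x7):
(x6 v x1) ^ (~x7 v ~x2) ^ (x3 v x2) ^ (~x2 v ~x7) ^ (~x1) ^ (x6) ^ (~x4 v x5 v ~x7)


CNF with 7 clauses over 7 vars (128 assignments).
An assignment satisfies CNF iff every clause has >=1 true literal.
Check each row (bits = x1,x2,x3,x4,x5,x6,x7; clause T/F shown):
  row 0 [0000000]: clauses=FTFTTFT -> 0
  row 1 [0000001]: clauses=FTFTTFT -> 0
  row 2 [0000010]: clauses=TTFTTTT -> 0
  row 3 [0000011]: clauses=TTFTTTT -> 0
  row 4 [0000100]: clauses=FTFTTFT -> 0
  (every remaining row is evaluated the same way; all 128 results are listed next)
Full result column, 8 rows per line (x1,x2,x3,x4 fixed per line; x5,x6,x7 runs 000..111 left to right):
  rows 0-7 [x1,x2,x3,x4=0000]: 00000000  (ones: 0)
  rows 8-15 [x1,x2,x3,x4=0001]: 00000000  (ones: 0)
  rows 16-23 [x1,x2,x3,x4=0010]: 00110011  (ones: 4)
  rows 24-31 [x1,x2,x3,x4=0011]: 00100011  (ones: 3)
  rows 32-39 [x1,x2,x3,x4=0100]: 00100010  (ones: 2)
  rows 40-47 [x1,x2,x3,x4=0101]: 00100010  (ones: 2)
  rows 48-55 [x1,x2,x3,x4=0110]: 00100010  (ones: 2)
  rows 56-63 [x1,x2,x3,x4=0111]: 00100010  (ones: 2)
  rows 64-71 [x1,x2,x3,x4=1000]: 00000000  (ones: 0)
  rows 72-79 [x1,x2,x3,x4=1001]: 00000000  (ones: 0)
  rows 80-87 [x1,x2,x3,x4=1010]: 00000000  (ones: 0)
  rows 88-95 [x1,x2,x3,x4=1011]: 00000000  (ones: 0)
  rows 96-103 [x1,x2,x3,x4=1100]: 00000000  (ones: 0)
  rows 104-111 [x1,x2,x3,x4=1101]: 00000000  (ones: 0)
  rows 112-119 [x1,x2,x3,x4=1110]: 00000000  (ones: 0)
  rows 120-127 [x1,x2,x3,x4=1111]: 00000000  (ones: 0)
Satisfying assignments = 0+0+4+3+2+2+2+2+0+0+0+0+0+0+0+0 = 15

15


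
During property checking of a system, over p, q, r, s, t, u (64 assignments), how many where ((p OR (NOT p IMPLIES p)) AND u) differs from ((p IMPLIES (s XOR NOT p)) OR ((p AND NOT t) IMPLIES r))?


F1 = ((p OR (NOT p IMPLIES p)) AND u)
F2 = ((p IMPLIES (s XOR NOT p)) OR ((p AND NOT t) IMPLIES r))
Evaluate both on each of 64 rows (bits = p,q,r,s,t,u):
  row 0 [000000]: F1=0 F2=1 (differ) -> 1
  row 1 [000001]: F1=0 F2=1 (differ) -> 1
  row 2 [000010]: F1=0 F2=1 (differ) -> 1
  row 3 [000011]: F1=0 F2=1 (differ) -> 1
  row 4 [000100]: F1=0 F2=1 (differ) -> 1
  (every remaining row is evaluated the same way; all 64 results are listed next)
Full result column, 8 rows per line (p,q,r fixed per line; s,t,u runs 000..111 left to right):
  rows 0-7 [p,q,r=000]: 11111111  (ones: 8)
  rows 8-15 [p,q,r=001]: 11111111  (ones: 8)
  rows 16-23 [p,q,r=010]: 11111111  (ones: 8)
  rows 24-31 [p,q,r=011]: 11111111  (ones: 8)
  rows 32-39 [p,q,r=100]: 01101010  (ones: 4)
  rows 40-47 [p,q,r=101]: 10101010  (ones: 4)
  rows 48-55 [p,q,r=110]: 01101010  (ones: 4)
  rows 56-63 [p,q,r=111]: 10101010  (ones: 4)
Disagreements = 8+8+8+8+4+4+4+4 = 48

48


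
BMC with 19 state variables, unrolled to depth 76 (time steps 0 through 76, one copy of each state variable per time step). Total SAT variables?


BMC unrolls to depth k, creating one copy of each state var for steps 0..k.
Step count = 76 + 1 = 77 (steps 0 through 76)
Vars per step = 19
Total = 19 * 77 = 1463

1463


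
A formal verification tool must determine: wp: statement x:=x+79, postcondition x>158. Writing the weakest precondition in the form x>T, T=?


Formula: wp(x:=E, P) = P[E/x] (substitute E for x in postcondition)
Step 1: Postcondition: x>158
Step 2: Substitute x+79 for x: x+79>158
Step 3: Solve for x: x > 158-79 = 79

79


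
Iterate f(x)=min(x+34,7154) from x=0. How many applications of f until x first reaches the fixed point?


Step 1: x=0, cap=7154, increment=34
Step 2: x grows by 34 each step until capped at 7154; fixed point is x=7154
Step 3: iterations = ceil(7154/34) = 211

211


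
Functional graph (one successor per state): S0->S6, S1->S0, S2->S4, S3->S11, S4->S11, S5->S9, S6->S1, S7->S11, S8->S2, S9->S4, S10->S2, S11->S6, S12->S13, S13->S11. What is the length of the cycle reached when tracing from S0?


Trace from S0 until a state repeats:
  S0 -> S6 -> S1 -> S0
S0 first seen at step 0, revisited at step 3.
Cycle length = 3 - 0 = 3

3


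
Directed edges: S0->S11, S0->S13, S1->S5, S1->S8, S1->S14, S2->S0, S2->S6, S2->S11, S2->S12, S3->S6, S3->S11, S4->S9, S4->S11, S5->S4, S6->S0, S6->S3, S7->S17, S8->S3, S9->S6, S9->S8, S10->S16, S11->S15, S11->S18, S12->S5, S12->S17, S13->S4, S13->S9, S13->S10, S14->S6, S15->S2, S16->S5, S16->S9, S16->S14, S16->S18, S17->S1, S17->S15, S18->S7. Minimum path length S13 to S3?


BFS layer-by-layer from S13:
  dist 0: {S13}
  dist 1: {S4, S9, S10}
  dist 2: {S6, S8, S11, S16}
  dist 3: {S0, S3, S5, S14, S15, S18}
  -> S3 reached at distance 3
Shortest path length = 3

3


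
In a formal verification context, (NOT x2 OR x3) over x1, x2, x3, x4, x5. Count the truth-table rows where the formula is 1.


Formula: (NOT x2 OR x3) over 5 vars (32 rows)
Evaluate each row (x1, x2, x3, x4, x5 as bits, MSB first):
  row 0 [00000]: (NOT 0 OR 0) -> 1
  row 1 [00001]: (NOT 0 OR 0) -> 1
  row 2 [00010]: (NOT 0 OR 0) -> 1
  row 3 [00011]: (NOT 0 OR 0) -> 1
  row 4 [00100]: (NOT 0 OR 1) -> 1
  row 5 [00101]: (NOT 0 OR 1) -> 1
  row 6 [00110]: (NOT 0 OR 1) -> 1
  row 7 [00111]: (NOT 0 OR 1) -> 1
  row 8 [01000]: (NOT 1 OR 0) -> 0
  row 9 [01001]: (NOT 1 OR 0) -> 0
  row 10 [01010]: (NOT 1 OR 0) -> 0
  row 11 [01011]: (NOT 1 OR 0) -> 0
  row 12 [01100]: (NOT 1 OR 1) -> 1
  row 13 [01101]: (NOT 1 OR 1) -> 1
  row 14 [01110]: (NOT 1 OR 1) -> 1
  row 15 [01111]: (NOT 1 OR 1) -> 1
  row 16 [10000]: (NOT 0 OR 0) -> 1
  row 17 [10001]: (NOT 0 OR 0) -> 1
  row 18 [10010]: (NOT 0 OR 0) -> 1
  row 19 [10011]: (NOT 0 OR 0) -> 1
  row 20 [10100]: (NOT 0 OR 1) -> 1
  row 21 [10101]: (NOT 0 OR 1) -> 1
  row 22 [10110]: (NOT 0 OR 1) -> 1
  row 23 [10111]: (NOT 0 OR 1) -> 1
  row 24 [11000]: (NOT 1 OR 0) -> 0
  row 25 [11001]: (NOT 1 OR 0) -> 0
  row 26 [11010]: (NOT 1 OR 0) -> 0
  row 27 [11011]: (NOT 1 OR 0) -> 0
  row 28 [11100]: (NOT 1 OR 1) -> 1
  row 29 [11101]: (NOT 1 OR 1) -> 1
  row 30 [11110]: (NOT 1 OR 1) -> 1
  row 31 [11111]: (NOT 1 OR 1) -> 1
Full result column, 8 rows per line (x1,x2 fixed per line; x3,x4,x5 runs 000..111 left to right):
  rows 0-7 [x1,x2=00]: 11111111  (ones: 8)
  rows 8-15 [x1,x2=01]: 00001111  (ones: 4)
  rows 16-23 [x1,x2=10]: 11111111  (ones: 8)
  rows 24-31 [x1,x2=11]: 00001111  (ones: 4)
Count of 1-rows = 8+4+8+4 = 24

24


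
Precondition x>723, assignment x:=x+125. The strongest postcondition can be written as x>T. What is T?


Formula: sp(P, x:=E) = exists old_x. (x = E[old_x/x]) AND P[old_x/x] (old_x is the value of x before the assignment; eliminate old_x by solving x = E[old_x/x] for old_x)
Step 1: Precondition P: x>723, i.e. old_x > 723
Step 2: Assignment gives x = old_x + 125, so old_x = x - 125
Step 3: Substitute into P: x - 125 > 723
Step 4: Simplify: x > 723+125 = 848

848


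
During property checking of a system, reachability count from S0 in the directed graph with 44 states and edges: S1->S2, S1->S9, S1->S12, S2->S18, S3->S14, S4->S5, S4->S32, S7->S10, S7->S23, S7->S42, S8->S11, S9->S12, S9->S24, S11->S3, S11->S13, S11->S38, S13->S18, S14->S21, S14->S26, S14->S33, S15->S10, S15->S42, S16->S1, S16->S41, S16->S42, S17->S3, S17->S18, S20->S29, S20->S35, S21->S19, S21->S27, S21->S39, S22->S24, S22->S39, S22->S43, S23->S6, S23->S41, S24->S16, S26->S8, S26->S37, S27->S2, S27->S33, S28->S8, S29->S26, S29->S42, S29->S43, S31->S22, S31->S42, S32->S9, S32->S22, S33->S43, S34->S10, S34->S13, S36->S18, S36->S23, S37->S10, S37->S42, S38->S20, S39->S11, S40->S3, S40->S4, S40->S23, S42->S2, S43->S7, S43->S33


BFS from S0:
  layer 0: {S0}
Reachable set: {S0}
Count = 1

1


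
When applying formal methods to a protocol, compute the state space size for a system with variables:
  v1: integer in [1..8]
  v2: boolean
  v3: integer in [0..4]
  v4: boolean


State space = product of domain sizes of all variables.
Domain sizes:
  v1 (integer in [1..8]): 8
  v2 (boolean): 2
  v3 (integer in [0..4]): 5
  v4 (boolean): 2
Product = 8 * 2 * 5 * 2 = 160

160


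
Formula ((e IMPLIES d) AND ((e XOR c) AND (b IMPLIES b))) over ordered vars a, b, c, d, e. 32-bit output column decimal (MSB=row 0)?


Formula: ((e IMPLIES d) AND ((e XOR c) AND (b IMPLIES b))) over a, b, c, d, e (32 rows)
Evaluate each row (bits = a,b,c,d,e, MSB first):
  row 0 [00000]: ((0 IMPLIES 0) AND ((0 XOR 0) AND (0 IMPLIES 0))) -> 0
  row 1 [00001]: ((1 IMPLIES 0) AND ((1 XOR 0) AND (0 IMPLIES 0))) -> 0
  row 2 [00010]: ((0 IMPLIES 1) AND ((0 XOR 0) AND (0 IMPLIES 0))) -> 0
  row 3 [00011]: ((1 IMPLIES 1) AND ((1 XOR 0) AND (0 IMPLIES 0))) -> 1
  row 4 [00100]: ((0 IMPLIES 0) AND ((0 XOR 1) AND (0 IMPLIES 0))) -> 1
  row 5 [00101]: ((1 IMPLIES 0) AND ((1 XOR 1) AND (0 IMPLIES 0))) -> 0
  row 6 [00110]: ((0 IMPLIES 1) AND ((0 XOR 1) AND (0 IMPLIES 0))) -> 1
  row 7 [00111]: ((1 IMPLIES 1) AND ((1 XOR 1) AND (0 IMPLIES 0))) -> 0
  row 8 [01000]: ((0 IMPLIES 0) AND ((0 XOR 0) AND (1 IMPLIES 1))) -> 0
  row 9 [01001]: ((1 IMPLIES 0) AND ((1 XOR 0) AND (1 IMPLIES 1))) -> 0
  row 10 [01010]: ((0 IMPLIES 1) AND ((0 XOR 0) AND (1 IMPLIES 1))) -> 0
  row 11 [01011]: ((1 IMPLIES 1) AND ((1 XOR 0) AND (1 IMPLIES 1))) -> 1
  row 12 [01100]: ((0 IMPLIES 0) AND ((0 XOR 1) AND (1 IMPLIES 1))) -> 1
  row 13 [01101]: ((1 IMPLIES 0) AND ((1 XOR 1) AND (1 IMPLIES 1))) -> 0
  row 14 [01110]: ((0 IMPLIES 1) AND ((0 XOR 1) AND (1 IMPLIES 1))) -> 1
  row 15 [01111]: ((1 IMPLIES 1) AND ((1 XOR 1) AND (1 IMPLIES 1))) -> 0
  row 16 [10000]: ((0 IMPLIES 0) AND ((0 XOR 0) AND (0 IMPLIES 0))) -> 0
  row 17 [10001]: ((1 IMPLIES 0) AND ((1 XOR 0) AND (0 IMPLIES 0))) -> 0
  row 18 [10010]: ((0 IMPLIES 1) AND ((0 XOR 0) AND (0 IMPLIES 0))) -> 0
  row 19 [10011]: ((1 IMPLIES 1) AND ((1 XOR 0) AND (0 IMPLIES 0))) -> 1
  row 20 [10100]: ((0 IMPLIES 0) AND ((0 XOR 1) AND (0 IMPLIES 0))) -> 1
  row 21 [10101]: ((1 IMPLIES 0) AND ((1 XOR 1) AND (0 IMPLIES 0))) -> 0
  row 22 [10110]: ((0 IMPLIES 1) AND ((0 XOR 1) AND (0 IMPLIES 0))) -> 1
  row 23 [10111]: ((1 IMPLIES 1) AND ((1 XOR 1) AND (0 IMPLIES 0))) -> 0
  row 24 [11000]: ((0 IMPLIES 0) AND ((0 XOR 0) AND (1 IMPLIES 1))) -> 0
  row 25 [11001]: ((1 IMPLIES 0) AND ((1 XOR 0) AND (1 IMPLIES 1))) -> 0
  row 26 [11010]: ((0 IMPLIES 1) AND ((0 XOR 0) AND (1 IMPLIES 1))) -> 0
  row 27 [11011]: ((1 IMPLIES 1) AND ((1 XOR 0) AND (1 IMPLIES 1))) -> 1
  row 28 [11100]: ((0 IMPLIES 0) AND ((0 XOR 1) AND (1 IMPLIES 1))) -> 1
  row 29 [11101]: ((1 IMPLIES 0) AND ((1 XOR 1) AND (1 IMPLIES 1))) -> 0
  row 30 [11110]: ((0 IMPLIES 1) AND ((0 XOR 1) AND (1 IMPLIES 1))) -> 1
  row 31 [11111]: ((1 IMPLIES 1) AND ((1 XOR 1) AND (1 IMPLIES 1))) -> 0
Full result column, 4 rows per line (a,b,c fixed per line; d,e runs 00..11 left to right):
  rows 0-3 [a,b,c=000]: 0001  = hex 1
  rows 4-7 [a,b,c=001]: 1010  = hex A
  rows 8-11 [a,b,c=010]: 0001  = hex 1
  rows 12-15 [a,b,c=011]: 1010  = hex A
  rows 16-19 [a,b,c=100]: 0001  = hex 1
  rows 20-23 [a,b,c=101]: 1010  = hex A
  rows 24-27 [a,b,c=110]: 0001  = hex 1
  rows 28-31 [a,b,c=111]: 1010  = hex A
Output column (row 0 .. row 31) = 00011010000110100001101000011010
Output column grouped in 4s = 0001 1010 0001 1010 0001 1010 0001 1010 = 0x1A1A1A1A
Convert to decimal digit by digit (value = value*16 + digit):
  1 -> 1
  1*16 + 10 (A) = 26
  26*16 + 1 = 417
  417*16 + 10 (A) = 6682
  6682*16 + 1 = 106913
  106913*16 + 10 (A) = 1710618
  1710618*16 + 1 = 27369889
  27369889*16 + 10 (A) = 437918234
Decimal = 437918234

437918234
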